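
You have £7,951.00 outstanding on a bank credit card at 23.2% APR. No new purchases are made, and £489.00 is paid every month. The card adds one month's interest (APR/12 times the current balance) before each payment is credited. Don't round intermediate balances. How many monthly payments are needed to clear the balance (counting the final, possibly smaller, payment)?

20 payments

Monthly rate r = 23.2%/12 = 1.93333% = 0.0193333.
Recurrence: B ← B·(1+r) − £489.00.
Month 1: interest £153.72; balance after payment £7,615.72.
Month 2: interest £147.24; balance after payment £7,273.96.
Closed form: n = −ln(1 − rB₀/P)/ln(1+r) = −ln(0.68565)/ln(1.01933) ≈ 19.709, so the balance reaches zero during payment 20.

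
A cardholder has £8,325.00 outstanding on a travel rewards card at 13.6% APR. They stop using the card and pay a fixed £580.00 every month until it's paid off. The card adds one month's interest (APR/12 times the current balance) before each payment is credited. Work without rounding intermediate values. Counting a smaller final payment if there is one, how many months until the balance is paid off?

Monthly rate r = 13.6%/12 = 1.13333% = 0.0113333.
Recurrence: B ← B·(1+r) − £580.00.
Month 1: interest £94.35; balance after payment £7,839.35.
Month 2: interest £88.85; balance after payment £7,348.20.
Closed form: n = −ln(1 − rB₀/P)/ln(1+r) = −ln(0.83733)/ln(1.01133) ≈ 15.754, so the balance reaches zero during payment 16.

16 months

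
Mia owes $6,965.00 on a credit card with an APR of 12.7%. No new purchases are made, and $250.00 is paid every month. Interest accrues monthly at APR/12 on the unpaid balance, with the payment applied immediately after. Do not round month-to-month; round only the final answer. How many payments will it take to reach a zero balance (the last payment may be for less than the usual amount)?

Monthly rate r = 12.7%/12 = 1.05833% = 0.0105833.
Recurrence: B ← B·(1+r) − $250.00.
Month 1: interest $73.71; balance after payment $6,788.71.
Month 2: interest $71.85; balance after payment $6,610.56.
Closed form: n = −ln(1 − rB₀/P)/ln(1+r) = −ln(0.70515)/ln(1.01058) ≈ 33.184, so the balance reaches zero during payment 34.

34 months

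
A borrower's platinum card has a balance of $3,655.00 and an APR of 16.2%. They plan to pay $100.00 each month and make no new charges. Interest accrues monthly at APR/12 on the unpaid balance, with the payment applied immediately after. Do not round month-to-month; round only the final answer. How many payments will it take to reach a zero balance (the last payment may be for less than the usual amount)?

Monthly rate r = 16.2%/12 = 1.35% = 0.0135.
Recurrence: B ← B·(1+r) − $100.00.
Month 1: interest $49.34; balance after payment $3,604.34.
Month 2: interest $48.66; balance after payment $3,553.00.
Closed form: n = −ln(1 − rB₀/P)/ln(1+r) = −ln(0.50657)/ln(1.0135) ≈ 50.716, so the balance reaches zero during payment 51.

51 payments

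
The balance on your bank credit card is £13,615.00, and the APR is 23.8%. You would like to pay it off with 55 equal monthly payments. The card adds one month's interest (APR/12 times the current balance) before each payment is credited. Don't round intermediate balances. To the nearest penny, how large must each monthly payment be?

Monthly rate r = 23.8%/12 = 1.98333% = 0.0198333.
Level-payment amortization: P = B₀·r / (1 − (1+r)^(−n)) = 13615.00·0.0198333 / (1 − 1.01983^(−55)).
Denominator 1 − (1+r)^(−55) = 0.660457732.
P = 270.031 / 0.660457732 ≈ 408.85.

£408.85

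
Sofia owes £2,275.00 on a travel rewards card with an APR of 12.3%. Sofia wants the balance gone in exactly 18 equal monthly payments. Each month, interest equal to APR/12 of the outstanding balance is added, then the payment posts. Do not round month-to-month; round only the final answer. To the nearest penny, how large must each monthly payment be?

£139.05

Monthly rate r = 12.3%/12 = 1.025% = 0.01025.
Level-payment amortization: P = B₀·r / (1 − (1+r)^(−n)) = 2275.00·0.01025 / (1 − 1.01025^(−18)).
Denominator 1 − (1+r)^(−18) = 0.167698771.
P = 23.3188 / 0.167698771 ≈ 139.05.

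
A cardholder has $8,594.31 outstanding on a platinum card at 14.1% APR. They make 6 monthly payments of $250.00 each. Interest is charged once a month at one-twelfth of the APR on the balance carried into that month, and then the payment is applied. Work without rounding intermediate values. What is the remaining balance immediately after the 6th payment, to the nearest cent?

Monthly rate r = 14.1%/12 = 1.175% = 0.01175.
Each month: B ← B·(1+r) − $250.00.
Month 1: interest $100.98; balance after payment $8,445.29.
Month 2: interest $99.23; balance after payment $8,294.53.
Month 3: interest $97.46; balance after payment $8,141.99.
Month 4: interest $95.67; balance after payment $7,987.65.
Month 5: interest $93.85; balance after payment $7,831.51.
Month 6: interest $92.02; balance after payment $7,673.53.

$7,673.53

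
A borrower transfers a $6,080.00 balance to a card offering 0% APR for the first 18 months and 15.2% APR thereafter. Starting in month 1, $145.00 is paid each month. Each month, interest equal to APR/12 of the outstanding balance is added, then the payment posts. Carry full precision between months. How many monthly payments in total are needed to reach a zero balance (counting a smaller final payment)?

47 months

Promo months 1–18 at r₀ = 0%/12 = 0; months 19+ at r₁ = 15.2%/12 = 0.0126667.
After month 18 (no interest yet): B = $6,080.00 − 18·$145.00 = $3,470.00.
Then at r₁ with $145.00/mo: n₂ = −ln(1 − r₁·B/P)/ln(1+r₁) ≈ 28.69 → 29 more payments.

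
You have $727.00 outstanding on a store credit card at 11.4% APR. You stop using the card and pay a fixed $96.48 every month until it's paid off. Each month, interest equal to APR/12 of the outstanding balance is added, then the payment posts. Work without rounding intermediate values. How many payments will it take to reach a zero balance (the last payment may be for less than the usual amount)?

8 months

Monthly rate r = 11.4%/12 = 0.95% = 0.0095.
Recurrence: B ← B·(1+r) − $96.48.
Month 1: interest $6.91; balance after payment $637.43.
Month 2: interest $6.06; balance after payment $547.00.
Closed form: n = −ln(1 − rB₀/P)/ln(1+r) = −ln(0.92842)/ln(1.0095) ≈ 7.856, so the balance reaches zero during payment 8.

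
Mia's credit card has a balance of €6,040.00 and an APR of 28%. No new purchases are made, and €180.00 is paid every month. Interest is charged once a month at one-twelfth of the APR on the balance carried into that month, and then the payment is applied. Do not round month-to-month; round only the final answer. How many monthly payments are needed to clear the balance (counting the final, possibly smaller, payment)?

Monthly rate r = 28%/12 = 2.33333% = 0.0233333.
Recurrence: B ← B·(1+r) − €180.00.
Month 1: interest €140.93; balance after payment €6,000.93.
Month 2: interest €140.02; balance after payment €5,960.96.
Closed form: n = −ln(1 − rB₀/P)/ln(1+r) = −ln(0.21704)/ln(1.02333) ≈ 66.233, so the balance reaches zero during payment 67.

67 payments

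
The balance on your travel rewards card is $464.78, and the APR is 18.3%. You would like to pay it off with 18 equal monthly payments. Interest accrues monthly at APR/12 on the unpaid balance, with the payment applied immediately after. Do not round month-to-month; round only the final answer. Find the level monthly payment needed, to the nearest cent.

Monthly rate r = 18.3%/12 = 1.525% = 0.01525.
Level-payment amortization: P = B₀·r / (1 − (1+r)^(−n)) = 464.78·0.01525 / (1 − 1.01525^(−18)).
Denominator 1 − (1+r)^(−18) = 0.238471725.
P = 7.0879 / 0.238471725 ≈ 29.72.

$29.72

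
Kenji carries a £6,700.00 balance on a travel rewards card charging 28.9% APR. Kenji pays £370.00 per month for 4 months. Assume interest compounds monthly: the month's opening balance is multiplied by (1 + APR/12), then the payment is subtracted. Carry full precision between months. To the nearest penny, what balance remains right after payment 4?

Monthly rate r = 28.9%/12 = 2.40833% = 0.0240833.
Each month: B ← B·(1+r) − £370.00.
Month 1: interest £161.36; balance after payment £6,491.36.
Month 2: interest £156.33; balance after payment £6,277.69.
Month 3: interest £151.19; balance after payment £6,058.88.
Month 4: interest £145.92; balance after payment £5,834.80.

£5,834.80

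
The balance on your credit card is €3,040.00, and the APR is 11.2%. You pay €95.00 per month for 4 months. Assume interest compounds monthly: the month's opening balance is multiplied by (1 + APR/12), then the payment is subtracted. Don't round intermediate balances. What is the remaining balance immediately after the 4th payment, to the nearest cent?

Monthly rate r = 11.2%/12 = 0.933333% = 0.00933333.
Each month: B ← B·(1+r) − €95.00.
Month 1: interest €28.37; balance after payment €2,973.37.
Month 2: interest €27.75; balance after payment €2,906.12.
Month 3: interest €27.12; balance after payment €2,838.25.
Month 4: interest €26.49; balance after payment €2,769.74.

€2,769.74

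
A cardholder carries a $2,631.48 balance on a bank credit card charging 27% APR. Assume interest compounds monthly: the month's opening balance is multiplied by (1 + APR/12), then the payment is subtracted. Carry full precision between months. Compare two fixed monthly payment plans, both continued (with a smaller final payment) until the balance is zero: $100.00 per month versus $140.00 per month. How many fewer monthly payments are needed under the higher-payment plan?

Monthly rate r = 27%/12 = 2.25% = 0.0225.
At $100.00/mo: n = ⌈−ln(1 − rB₀/P)/ln(1+r)⌉ = 41 payments (last $30.20); total interest = total paid − $2,631.48 = $1,398.72.
At $140.00/mo: 25 payments (last $99.44); total interest $827.96.
Payments saved = 41 − 25 = 16.

16 fewer payments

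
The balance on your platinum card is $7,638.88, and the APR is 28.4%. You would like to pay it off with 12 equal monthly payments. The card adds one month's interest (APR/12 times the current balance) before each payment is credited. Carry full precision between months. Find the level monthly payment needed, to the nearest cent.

Monthly rate r = 28.4%/12 = 2.36667% = 0.0236667.
Level-payment amortization: P = B₀·r / (1 − (1+r)^(−n)) = 7638.88·0.0236667 / (1 − 1.02367^(−12)).
Denominator 1 − (1+r)^(−12) = 0.244738652.
P = 180.787 / 0.244738652 ≈ 738.69.

$738.69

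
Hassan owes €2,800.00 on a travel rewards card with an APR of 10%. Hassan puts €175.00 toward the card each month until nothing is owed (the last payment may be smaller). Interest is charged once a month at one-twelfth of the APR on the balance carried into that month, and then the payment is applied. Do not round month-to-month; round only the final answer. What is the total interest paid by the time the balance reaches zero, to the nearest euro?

€218

Monthly rate r = 10%/12 = 0.833333% = 0.00833333.
Payoff takes n = ⌈−ln(1 − rB₀/P)/ln(1+r)⌉ = ⌈17.244⌉ = 18 payments; the last is €42.76.
Total paid = 17·€175.00 + €42.76 = €3,017.76.
Total interest = total paid − principal = €3,017.76 − €2,800.00 = €217.76.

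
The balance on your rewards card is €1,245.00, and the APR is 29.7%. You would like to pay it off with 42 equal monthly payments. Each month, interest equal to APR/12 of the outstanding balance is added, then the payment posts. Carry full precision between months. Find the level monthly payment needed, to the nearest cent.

Monthly rate r = 29.7%/12 = 2.475% = 0.02475.
Level-payment amortization: P = B₀·r / (1 − (1+r)^(−n)) = 1245.00·0.02475 / (1 − 1.02475^(−42)).
Denominator 1 − (1+r)^(−42) = 0.641864752.
P = 30.8137 / 0.641864752 ≈ 48.01.

€48.01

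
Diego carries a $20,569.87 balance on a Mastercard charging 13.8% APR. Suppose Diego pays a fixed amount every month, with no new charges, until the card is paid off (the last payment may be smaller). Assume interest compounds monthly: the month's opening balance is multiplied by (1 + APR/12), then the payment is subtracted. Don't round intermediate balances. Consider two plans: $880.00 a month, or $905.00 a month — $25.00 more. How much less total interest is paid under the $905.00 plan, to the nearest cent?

Monthly rate r = 13.8%/12 = 1.15% = 0.0115.
At $880.00/mo: n = ⌈−ln(1 − rB₀/P)/ln(1+r)⌉ = 28 payments (last $336.34); total interest = total paid − $20,569.87 = $3,526.47.
At $905.00/mo: 27 payments (last $451.23); total interest $3,411.36.
Interest saved = $3,526.47 − $3,411.36 = $115.11.

$115.11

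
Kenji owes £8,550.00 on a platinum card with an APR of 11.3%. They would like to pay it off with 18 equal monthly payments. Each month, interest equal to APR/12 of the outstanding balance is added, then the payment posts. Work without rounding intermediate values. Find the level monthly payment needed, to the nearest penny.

Monthly rate r = 11.3%/12 = 0.941667% = 0.00941667.
Level-payment amortization: P = B₀·r / (1 − (1+r)^(−n)) = 8550.00·0.00941667 / (1 − 1.00942^(−18)).
Denominator 1 − (1+r)^(−18) = 0.155243545.
P = 80.5125 / 0.155243545 ≈ 518.62.

£518.62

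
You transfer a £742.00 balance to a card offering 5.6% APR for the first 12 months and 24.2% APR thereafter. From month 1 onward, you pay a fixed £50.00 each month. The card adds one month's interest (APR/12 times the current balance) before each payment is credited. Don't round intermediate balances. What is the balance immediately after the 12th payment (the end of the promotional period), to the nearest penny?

£168.99

Promo months 1–12 at r₀ = 5.6%/12 = 0.00466667; months 13+ at r₁ = 24.2%/12 = 0.0201667.
After month 12: iterate B ← B·(1+r₀) − £50.00 for 12 months → £168.99.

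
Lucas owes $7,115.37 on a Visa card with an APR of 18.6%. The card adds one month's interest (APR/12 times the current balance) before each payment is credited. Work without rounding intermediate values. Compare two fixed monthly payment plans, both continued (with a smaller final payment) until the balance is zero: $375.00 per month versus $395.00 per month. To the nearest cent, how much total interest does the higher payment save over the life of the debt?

Monthly rate r = 18.6%/12 = 1.55% = 0.0155.
At $375.00/mo: n = ⌈−ln(1 − rB₀/P)/ln(1+r)⌉ = 23 payments (last $242.03); total interest = total paid − $7,115.37 = $1,376.66.
At $395.00/mo: 22 payments (last $113.75); total interest $1,293.38.
Interest saved = $1,376.66 − $1,293.38 = $83.28.

$83.28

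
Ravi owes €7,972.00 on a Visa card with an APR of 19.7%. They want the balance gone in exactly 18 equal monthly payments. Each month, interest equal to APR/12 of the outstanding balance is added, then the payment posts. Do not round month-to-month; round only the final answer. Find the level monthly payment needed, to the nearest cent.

Monthly rate r = 19.7%/12 = 1.64167% = 0.0164167.
Level-payment amortization: P = B₀·r / (1 − (1+r)^(−n)) = 7972.00·0.0164167 / (1 − 1.01642^(−18)).
Denominator 1 − (1+r)^(−18) = 0.254052951.
P = 130.874 / 0.254052951 ≈ 515.14.

€515.14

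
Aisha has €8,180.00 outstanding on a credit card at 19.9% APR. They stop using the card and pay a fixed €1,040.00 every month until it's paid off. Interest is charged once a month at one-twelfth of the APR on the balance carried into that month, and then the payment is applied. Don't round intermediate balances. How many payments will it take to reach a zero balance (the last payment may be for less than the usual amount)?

9 payments

Monthly rate r = 19.9%/12 = 1.65833% = 0.0165833.
Recurrence: B ← B·(1+r) − €1,040.00.
Month 1: interest €135.65; balance after payment €7,275.65.
Month 2: interest €120.65; balance after payment €6,356.31.
Closed form: n = −ln(1 − rB₀/P)/ln(1+r) = −ln(0.86957)/ln(1.01658) ≈ 8.498, so the balance reaches zero during payment 9.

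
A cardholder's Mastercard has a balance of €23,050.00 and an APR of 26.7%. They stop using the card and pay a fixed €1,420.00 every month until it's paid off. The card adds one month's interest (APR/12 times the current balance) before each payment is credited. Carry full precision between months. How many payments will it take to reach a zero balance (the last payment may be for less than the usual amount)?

21 payments

Monthly rate r = 26.7%/12 = 2.225% = 0.02225.
Recurrence: B ← B·(1+r) − €1,420.00.
Month 1: interest €512.86; balance after payment €22,142.86.
Month 2: interest €492.68; balance after payment €21,215.54.
Closed form: n = −ln(1 − rB₀/P)/ln(1+r) = −ln(0.63883)/ln(1.02225) ≈ 20.363, so the balance reaches zero during payment 21.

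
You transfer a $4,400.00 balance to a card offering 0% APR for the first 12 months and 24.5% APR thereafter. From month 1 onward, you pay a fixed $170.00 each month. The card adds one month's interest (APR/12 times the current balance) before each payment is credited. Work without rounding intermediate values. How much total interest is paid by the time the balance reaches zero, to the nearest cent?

$443.74

Promo months 1–12 at r₀ = 0%/12 = 0; months 13+ at r₁ = 24.5%/12 = 0.0204167.
After month 12 (no interest yet): B = $4,400.00 − 12·$170.00 = $2,360.00.
Then at r₁ with $170.00/mo: n₂ = −ln(1 − r₁·B/P)/ln(1+r₁) ≈ 16.49 → 17 more payments.
Total paid = 28·$170.00 + $83.74 = $4,843.74; interest = $4,843.74 − $4,400.00 = $443.74.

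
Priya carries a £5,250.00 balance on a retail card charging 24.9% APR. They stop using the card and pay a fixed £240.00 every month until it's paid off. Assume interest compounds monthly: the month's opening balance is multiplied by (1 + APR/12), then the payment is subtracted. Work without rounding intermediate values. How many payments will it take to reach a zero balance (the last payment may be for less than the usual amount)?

Monthly rate r = 24.9%/12 = 2.075% = 0.02075.
Recurrence: B ← B·(1+r) − £240.00.
Month 1: interest £108.94; balance after payment £5,118.94.
Month 2: interest £106.22; balance after payment £4,985.16.
Closed form: n = −ln(1 − rB₀/P)/ln(1+r) = −ln(0.54609)/ln(1.02075) ≈ 29.456, so the balance reaches zero during payment 30.

30 months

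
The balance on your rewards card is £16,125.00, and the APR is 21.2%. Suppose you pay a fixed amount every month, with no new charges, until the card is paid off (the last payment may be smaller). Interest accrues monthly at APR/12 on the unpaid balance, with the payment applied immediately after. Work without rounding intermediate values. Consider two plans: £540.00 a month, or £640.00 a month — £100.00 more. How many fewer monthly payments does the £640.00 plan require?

9 fewer payments

Monthly rate r = 21.2%/12 = 1.76667% = 0.0176667.
At £540.00/mo: n = ⌈−ln(1 − rB₀/P)/ln(1+r)⌉ = 43 payments (last £441.46); total interest = total paid − £16,125.00 = £6,996.46.
At £640.00/mo: 34 payments (last £406.53); total interest £5,401.53.
Payments saved = 43 − 34 = 9.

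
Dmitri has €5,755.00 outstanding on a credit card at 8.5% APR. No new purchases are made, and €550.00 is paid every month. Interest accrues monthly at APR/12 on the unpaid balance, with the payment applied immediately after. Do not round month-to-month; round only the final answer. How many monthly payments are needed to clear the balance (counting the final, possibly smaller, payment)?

Monthly rate r = 8.5%/12 = 0.708333% = 0.00708333.
Recurrence: B ← B·(1+r) − €550.00.
Month 1: interest €40.76; balance after payment €5,245.76.
Month 2: interest €37.16; balance after payment €4,732.92.
Closed form: n = −ln(1 − rB₀/P)/ln(1+r) = −ln(0.92588)/ln(1.00708) ≈ 10.910, so the balance reaches zero during payment 11.

11 payments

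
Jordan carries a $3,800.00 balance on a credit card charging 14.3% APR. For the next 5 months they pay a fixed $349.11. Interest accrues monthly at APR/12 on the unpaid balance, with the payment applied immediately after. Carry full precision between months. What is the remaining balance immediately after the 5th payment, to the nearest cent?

Monthly rate r = 14.3%/12 = 1.19167% = 0.0119167.
Each month: B ← B·(1+r) − $349.11.
Month 1: interest $45.28; balance after payment $3,496.17.
Month 2: interest $41.66; balance after payment $3,188.73.
Month 3: interest $38.00; balance after payment $2,877.62.
Month 4: interest $34.29; balance after payment $2,562.80.
Month 5: interest $30.54; balance after payment $2,244.23.

$2,244.23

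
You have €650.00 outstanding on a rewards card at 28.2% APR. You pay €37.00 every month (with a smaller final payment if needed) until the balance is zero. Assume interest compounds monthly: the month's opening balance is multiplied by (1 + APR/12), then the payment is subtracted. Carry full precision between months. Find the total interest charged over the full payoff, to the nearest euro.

€198

Monthly rate r = 28.2%/12 = 2.35% = 0.0235.
Payoff takes n = ⌈−ln(1 − rB₀/P)/ln(1+r)⌉ = ⌈22.923⌉ = 23 payments; the last is €34.17.
Total paid = 22·€37.00 + €34.17 = €848.17.
Total interest = total paid − principal = €848.17 − €650.00 = €198.17.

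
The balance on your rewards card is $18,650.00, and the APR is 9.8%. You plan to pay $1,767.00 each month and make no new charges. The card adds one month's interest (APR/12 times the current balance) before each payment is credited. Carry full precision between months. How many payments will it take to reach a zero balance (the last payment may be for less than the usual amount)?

Monthly rate r = 9.8%/12 = 0.816667% = 0.00816667.
Recurrence: B ← B·(1+r) − $1,767.00.
Month 1: interest $152.31; balance after payment $17,035.31.
Month 2: interest $139.12; balance after payment $15,407.43.
Closed form: n = −ln(1 − rB₀/P)/ln(1+r) = −ln(0.9138)/ln(1.00817) ≈ 11.082, so the balance reaches zero during payment 12.

12 payments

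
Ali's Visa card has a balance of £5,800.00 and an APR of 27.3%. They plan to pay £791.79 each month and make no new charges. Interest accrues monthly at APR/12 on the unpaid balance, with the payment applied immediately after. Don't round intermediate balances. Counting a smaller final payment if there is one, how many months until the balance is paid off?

Monthly rate r = 27.3%/12 = 2.275% = 0.02275.
Recurrence: B ← B·(1+r) − £791.79.
Month 1: interest £131.95; balance after payment £5,140.16.
Month 2: interest £116.94; balance after payment £4,465.31.
Closed form: n = −ln(1 − rB₀/P)/ln(1+r) = −ln(0.83335)/ln(1.02275) ≈ 8.104, so the balance reaches zero during payment 9.

9 months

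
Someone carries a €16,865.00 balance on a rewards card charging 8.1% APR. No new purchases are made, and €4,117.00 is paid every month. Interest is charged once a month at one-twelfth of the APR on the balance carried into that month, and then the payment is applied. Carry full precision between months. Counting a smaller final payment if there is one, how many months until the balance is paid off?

Monthly rate r = 8.1%/12 = 0.675% = 0.00675.
Recurrence: B ← B·(1+r) − €4,117.00.
Month 1: interest €113.84; balance after payment €12,861.84.
Month 2: interest €86.82; balance after payment €8,831.66.
Month 3: interest €59.61; balance after payment €4,774.27.
Month 4: interest €32.23; balance after payment €689.50.
Month 5: interest €4.65; balance after payment €0.00.

5 payments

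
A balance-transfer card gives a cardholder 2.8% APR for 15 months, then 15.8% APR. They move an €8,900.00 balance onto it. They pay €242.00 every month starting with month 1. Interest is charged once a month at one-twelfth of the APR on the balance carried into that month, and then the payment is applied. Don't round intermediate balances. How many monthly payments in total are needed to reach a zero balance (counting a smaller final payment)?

43 months

Promo months 1–15 at r₀ = 2.8%/12 = 0.00233333; months 16+ at r₁ = 15.8%/12 = 0.0131667.
After month 15: iterate B ← B·(1+r₀) − €242.00 for 15 months → €5,526.75.
Then at r₁ with €242.00/mo: n₂ = −ln(1 − r₁·B/P)/ln(1+r₁) ≈ 27.34 → 28 more payments.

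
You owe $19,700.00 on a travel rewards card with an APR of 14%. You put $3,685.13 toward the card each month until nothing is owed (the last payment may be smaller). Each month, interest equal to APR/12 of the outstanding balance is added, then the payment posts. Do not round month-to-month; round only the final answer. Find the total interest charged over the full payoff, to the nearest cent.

$764.83

Monthly rate r = 14%/12 = 1.16667% = 0.0116667.
Payoff takes n = ⌈−ln(1 − rB₀/P)/ln(1+r)⌉ = ⌈5.552⌉ = 6 payments; the last is $2,039.18.
Total paid = 5·$3,685.13 + $2,039.18 = $20,464.83.
Total interest = total paid − principal = $20,464.83 − $19,700.00 = $764.83.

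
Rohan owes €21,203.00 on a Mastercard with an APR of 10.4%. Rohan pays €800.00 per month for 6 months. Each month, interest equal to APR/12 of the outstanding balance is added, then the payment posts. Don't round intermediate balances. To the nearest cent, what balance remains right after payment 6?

Monthly rate r = 10.4%/12 = 0.866667% = 0.00866667.
Each month: B ← B·(1+r) − €800.00.
Month 1: interest €183.76; balance after payment €20,586.76.
Month 2: interest €178.42; balance after payment €19,965.18.
Month 3: interest €173.03; balance after payment €19,338.21.
Month 4: interest €167.60; balance after payment €18,705.81.
Month 5: interest €162.12; balance after payment €18,067.92.
Month 6: interest €156.59; balance after payment €17,424.51.

€17,424.51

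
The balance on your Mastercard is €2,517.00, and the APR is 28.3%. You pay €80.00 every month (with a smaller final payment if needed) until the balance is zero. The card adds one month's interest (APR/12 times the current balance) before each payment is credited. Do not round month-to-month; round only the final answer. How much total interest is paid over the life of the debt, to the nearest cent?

€2,132.73

Monthly rate r = 28.3%/12 = 2.35833% = 0.0235833.
Payoff takes n = ⌈−ln(1 − rB₀/P)/ln(1+r)⌉ = ⌈58.120⌉ = 59 payments; the last is €9.73.
Total paid = 58·€80.00 + €9.73 = €4,649.73.
Total interest = total paid − principal = €4,649.73 − €2,517.00 = €2,132.73.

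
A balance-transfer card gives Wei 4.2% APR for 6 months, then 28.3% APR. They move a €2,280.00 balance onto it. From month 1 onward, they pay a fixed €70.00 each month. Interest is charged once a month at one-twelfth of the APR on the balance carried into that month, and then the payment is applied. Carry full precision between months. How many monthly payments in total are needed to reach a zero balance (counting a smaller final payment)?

51 payments

Promo months 1–6 at r₀ = 4.2%/12 = 0.0035; months 7+ at r₁ = 28.3%/12 = 0.0235833.
After month 6: iterate B ← B·(1+r₀) − €70.00 for 6 months → €1,904.61.
Then at r₁ with €70.00/mo: n₂ = −ln(1 − r₁·B/P)/ln(1+r₁) ≈ 44.03 → 45 more payments.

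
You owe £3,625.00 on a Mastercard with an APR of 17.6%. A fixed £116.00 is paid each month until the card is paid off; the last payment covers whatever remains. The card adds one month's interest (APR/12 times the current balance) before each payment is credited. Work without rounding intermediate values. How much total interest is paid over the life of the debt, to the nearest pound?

£1,260

Monthly rate r = 17.6%/12 = 1.46667% = 0.0146667.
Payoff takes n = ⌈−ln(1 − rB₀/P)/ln(1+r)⌉ = ⌈42.108⌉ = 43 payments; the last is £12.65.
Total paid = 42·£116.00 + £12.65 = £4,884.65.
Total interest = total paid − principal = £4,884.65 − £3,625.00 = £1,259.65.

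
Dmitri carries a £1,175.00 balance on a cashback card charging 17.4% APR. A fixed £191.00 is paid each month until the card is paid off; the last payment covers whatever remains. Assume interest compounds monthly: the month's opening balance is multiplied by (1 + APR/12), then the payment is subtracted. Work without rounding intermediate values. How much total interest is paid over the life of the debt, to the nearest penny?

Monthly rate r = 17.4%/12 = 1.45% = 0.0145.
Payoff takes n = ⌈−ln(1 − rB₀/P)/ln(1+r)⌉ = ⌈6.490⌉ = 7 payments; the last is £93.99.
Total paid = 6·£191.00 + £93.99 = £1,239.99.
Total interest = total paid − principal = £1,239.99 − £1,175.00 = £64.99.

£64.99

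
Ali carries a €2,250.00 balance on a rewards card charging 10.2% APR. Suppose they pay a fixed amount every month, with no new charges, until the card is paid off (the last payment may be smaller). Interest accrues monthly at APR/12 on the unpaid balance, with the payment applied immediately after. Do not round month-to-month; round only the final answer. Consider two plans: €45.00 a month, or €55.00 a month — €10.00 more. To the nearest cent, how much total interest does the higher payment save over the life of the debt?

Monthly rate r = 10.2%/12 = 0.85% = 0.0085.
At €45.00/mo: n = ⌈−ln(1 − rB₀/P)/ln(1+r)⌉ = 66 payments (last €17.17); total interest = total paid − €2,250.00 = €692.17.
At €55.00/mo: 51 payments (last €26.63); total interest €526.63.
Interest saved = €692.17 − €526.63 = €165.54.

€165.54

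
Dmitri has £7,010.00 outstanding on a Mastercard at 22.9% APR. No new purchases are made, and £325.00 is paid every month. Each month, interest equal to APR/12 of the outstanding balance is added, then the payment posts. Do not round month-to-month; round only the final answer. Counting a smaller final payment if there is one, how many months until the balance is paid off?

29 months

Monthly rate r = 22.9%/12 = 1.90833% = 0.0190833.
Recurrence: B ← B·(1+r) − £325.00.
Month 1: interest £133.77; balance after payment £6,818.77.
Month 2: interest £130.12; balance after payment £6,623.90.
Closed form: n = −ln(1 − rB₀/P)/ln(1+r) = −ln(0.58839)/ln(1.01908) ≈ 28.057, so the balance reaches zero during payment 29.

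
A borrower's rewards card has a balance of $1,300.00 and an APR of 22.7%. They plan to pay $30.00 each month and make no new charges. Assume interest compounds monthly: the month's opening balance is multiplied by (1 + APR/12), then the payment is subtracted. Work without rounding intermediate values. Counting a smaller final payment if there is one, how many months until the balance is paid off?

92 payments

Monthly rate r = 22.7%/12 = 1.89167% = 0.0189167.
Recurrence: B ← B·(1+r) − $30.00.
Month 1: interest $24.59; balance after payment $1,294.59.
Month 2: interest $24.49; balance after payment $1,289.08.
Closed form: n = −ln(1 − rB₀/P)/ln(1+r) = −ln(0.18028)/ln(1.01892) ≈ 91.423, so the balance reaches zero during payment 92.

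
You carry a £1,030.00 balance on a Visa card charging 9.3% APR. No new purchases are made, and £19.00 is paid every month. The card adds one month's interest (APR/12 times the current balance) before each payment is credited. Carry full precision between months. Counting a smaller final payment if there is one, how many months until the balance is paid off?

Monthly rate r = 9.3%/12 = 0.775% = 0.00775.
Recurrence: B ← B·(1+r) − £19.00.
Month 1: interest £7.98; balance after payment £1,018.98.
Month 2: interest £7.90; balance after payment £1,007.88.
Closed form: n = −ln(1 − rB₀/P)/ln(1+r) = −ln(0.57987)/ln(1.00775) ≈ 70.589, so the balance reaches zero during payment 71.

71 payments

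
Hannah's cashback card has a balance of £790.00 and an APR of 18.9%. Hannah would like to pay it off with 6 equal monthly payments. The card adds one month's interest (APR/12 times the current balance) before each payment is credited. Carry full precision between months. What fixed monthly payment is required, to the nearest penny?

£139.02

Monthly rate r = 18.9%/12 = 1.575% = 0.01575.
Level-payment amortization: P = B₀·r / (1 − (1+r)^(−n)) = 790.00·0.01575 / (1 − 1.01575^(−6)).
Denominator 1 − (1+r)^(−6) = 0.0895019626.
P = 12.4425 / 0.0895019626 ≈ 139.02.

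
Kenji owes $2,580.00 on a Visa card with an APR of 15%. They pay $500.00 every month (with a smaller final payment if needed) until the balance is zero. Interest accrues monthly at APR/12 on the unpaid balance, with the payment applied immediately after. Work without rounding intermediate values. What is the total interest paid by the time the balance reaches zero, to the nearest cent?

$104.32

Monthly rate r = 15%/12 = 1.25% = 0.0125.
Payoff takes n = ⌈−ln(1 − rB₀/P)/ln(1+r)⌉ = ⌈5.367⌉ = 6 payments; the last is $184.32.
Total paid = 5·$500.00 + $184.32 = $2,684.32.
Total interest = total paid − principal = $2,684.32 − $2,580.00 = $104.32.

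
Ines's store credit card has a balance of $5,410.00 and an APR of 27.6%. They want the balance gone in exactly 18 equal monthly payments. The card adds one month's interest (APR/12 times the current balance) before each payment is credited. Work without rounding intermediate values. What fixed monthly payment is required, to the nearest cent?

Monthly rate r = 27.6%/12 = 2.3% = 0.023.
Level-payment amortization: P = B₀·r / (1 − (1+r)^(−n)) = 5410.00·0.023 / (1 − 1.023^(−18)).
Denominator 1 − (1+r)^(−18) = 0.335892182.
P = 124.43 / 0.335892182 ≈ 370.45.

$370.45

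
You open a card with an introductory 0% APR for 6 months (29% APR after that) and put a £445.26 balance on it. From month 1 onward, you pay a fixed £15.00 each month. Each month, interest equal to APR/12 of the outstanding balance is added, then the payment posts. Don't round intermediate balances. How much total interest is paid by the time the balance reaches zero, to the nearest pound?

Promo months 1–6 at r₀ = 0%/12 = 0; months 7+ at r₁ = 29%/12 = 0.0241667.
After month 6 (no interest yet): B = £445.26 − 6·£15.00 = £355.26.
Then at r₁ with £15.00/mo: n₂ = −ln(1 − r₁·B/P)/ln(1+r₁) ≈ 35.57 → 36 more payments.
Total paid = 41·£15.00 + £8.65 = £623.65; interest = £623.65 − £445.26 = £178.39.

£178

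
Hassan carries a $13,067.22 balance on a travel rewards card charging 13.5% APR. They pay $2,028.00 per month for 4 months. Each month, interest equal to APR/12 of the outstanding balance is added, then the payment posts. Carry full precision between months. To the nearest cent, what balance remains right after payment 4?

$5,415.32

Monthly rate r = 13.5%/12 = 1.125% = 0.01125.
Each month: B ← B·(1+r) − $2,028.00.
Month 1: interest $147.01; balance after payment $11,186.23.
Month 2: interest $125.85; balance after payment $9,284.07.
Month 3: interest $104.45; balance after payment $7,360.52.
Month 4: interest $82.81; balance after payment $5,415.32.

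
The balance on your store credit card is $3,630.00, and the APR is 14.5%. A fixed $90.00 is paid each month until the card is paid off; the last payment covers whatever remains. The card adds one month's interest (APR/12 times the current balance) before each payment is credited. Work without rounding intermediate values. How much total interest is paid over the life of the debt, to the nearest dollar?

$1,377

Monthly rate r = 14.5%/12 = 1.20833% = 0.0120833.
Payoff takes n = ⌈−ln(1 − rB₀/P)/ln(1+r)⌉ = ⌈55.631⌉ = 56 payments; the last is $56.95.
Total paid = 55·$90.00 + $56.95 = $5,006.95.
Total interest = total paid − principal = $5,006.95 − $3,630.00 = $1,376.95.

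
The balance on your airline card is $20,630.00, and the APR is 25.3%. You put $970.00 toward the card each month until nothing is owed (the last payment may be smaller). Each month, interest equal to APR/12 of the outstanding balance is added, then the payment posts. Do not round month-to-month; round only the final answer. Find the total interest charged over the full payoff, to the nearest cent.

$7,031.75

Monthly rate r = 25.3%/12 = 2.10833% = 0.0210833.
Payoff takes n = ⌈−ln(1 − rB₀/P)/ln(1+r)⌉ = ⌈28.515⌉ = 29 payments; the last is $501.75.
Total paid = 28·$970.00 + $501.75 = $27,661.75.
Total interest = total paid − principal = $27,661.75 − $20,630.00 = $7,031.75.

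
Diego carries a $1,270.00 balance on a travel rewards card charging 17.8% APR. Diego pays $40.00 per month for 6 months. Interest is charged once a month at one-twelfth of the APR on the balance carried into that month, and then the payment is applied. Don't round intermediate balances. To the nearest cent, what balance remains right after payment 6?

Monthly rate r = 17.8%/12 = 1.48333% = 0.0148333.
Each month: B ← B·(1+r) − $40.00.
Month 1: interest $18.84; balance after payment $1,248.84.
Month 2: interest $18.52; balance after payment $1,227.36.
Month 3: interest $18.21; balance after payment $1,205.57.
Month 4: interest $17.88; balance after payment $1,183.45.
Month 5: interest $17.55; balance after payment $1,161.01.
Month 6: interest $17.22; balance after payment $1,138.23.

$1,138.23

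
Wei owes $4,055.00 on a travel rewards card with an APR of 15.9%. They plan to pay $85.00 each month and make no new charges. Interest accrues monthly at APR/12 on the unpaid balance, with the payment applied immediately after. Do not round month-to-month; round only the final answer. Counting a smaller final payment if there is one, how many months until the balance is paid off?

76 payments

Monthly rate r = 15.9%/12 = 1.325% = 0.01325.
Recurrence: B ← B·(1+r) − $85.00.
Month 1: interest $53.73; balance after payment $4,023.73.
Month 2: interest $53.31; balance after payment $3,992.04.
Closed form: n = −ln(1 − rB₀/P)/ln(1+r) = −ln(0.3679)/ln(1.01325) ≈ 75.967, so the balance reaches zero during payment 76.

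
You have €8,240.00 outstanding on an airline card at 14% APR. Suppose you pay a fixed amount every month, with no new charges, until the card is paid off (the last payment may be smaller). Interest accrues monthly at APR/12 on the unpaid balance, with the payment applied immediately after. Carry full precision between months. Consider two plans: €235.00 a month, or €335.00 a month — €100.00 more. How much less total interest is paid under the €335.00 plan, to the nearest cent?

Monthly rate r = 14%/12 = 1.16667% = 0.0116667.
At €235.00/mo: n = ⌈−ln(1 − rB₀/P)/ln(1+r)⌉ = 46 payments (last €83.58); total interest = total paid − €8,240.00 = €2,418.58.
At €335.00/mo: 30 payments (last €53.69); total interest €1,528.69.
Interest saved = €2,418.58 − €1,528.69 = €889.89.

€889.89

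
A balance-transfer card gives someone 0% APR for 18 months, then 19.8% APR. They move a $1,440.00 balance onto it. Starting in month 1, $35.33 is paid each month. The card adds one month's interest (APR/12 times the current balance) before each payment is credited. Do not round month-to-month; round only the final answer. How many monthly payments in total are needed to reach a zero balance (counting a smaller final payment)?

47 payments

Promo months 1–18 at r₀ = 0%/12 = 0; months 19+ at r₁ = 19.8%/12 = 0.0165.
After month 18 (no interest yet): B = $1,440.00 − 18·$35.33 = $804.06.
Then at r₁ with $35.33/mo: n₂ = −ln(1 − r₁·B/P)/ln(1+r₁) ≈ 28.77 → 29 more payments.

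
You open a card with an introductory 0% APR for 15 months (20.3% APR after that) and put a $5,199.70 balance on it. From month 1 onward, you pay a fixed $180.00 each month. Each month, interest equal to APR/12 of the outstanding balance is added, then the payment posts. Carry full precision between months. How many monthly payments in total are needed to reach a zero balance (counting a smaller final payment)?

Promo months 1–15 at r₀ = 0%/12 = 0; months 16+ at r₁ = 20.3%/12 = 0.0169167.
After month 15 (no interest yet): B = $5,199.70 − 15·$180.00 = $2,499.70.
Then at r₁ with $180.00/mo: n₂ = −ln(1 − r₁·B/P)/ln(1+r₁) ≈ 15.96 → 16 more payments.

31 payments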